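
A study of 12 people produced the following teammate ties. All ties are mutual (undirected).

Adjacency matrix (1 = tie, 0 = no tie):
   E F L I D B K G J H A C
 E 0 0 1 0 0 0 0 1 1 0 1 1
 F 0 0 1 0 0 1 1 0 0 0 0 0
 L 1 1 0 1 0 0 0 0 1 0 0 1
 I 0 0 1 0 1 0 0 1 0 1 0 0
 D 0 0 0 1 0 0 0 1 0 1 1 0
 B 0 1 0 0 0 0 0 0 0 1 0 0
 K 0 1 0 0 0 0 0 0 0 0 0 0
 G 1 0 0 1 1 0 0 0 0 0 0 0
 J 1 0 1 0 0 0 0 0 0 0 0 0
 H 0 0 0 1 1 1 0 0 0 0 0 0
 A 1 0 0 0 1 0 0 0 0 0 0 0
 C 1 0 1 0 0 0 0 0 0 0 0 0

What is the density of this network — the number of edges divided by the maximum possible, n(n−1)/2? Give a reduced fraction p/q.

3/11

There are 18 edges and 12 nodes, so the maximum possible is C(12,2) = 66.
Density = 18/66 = 3/11.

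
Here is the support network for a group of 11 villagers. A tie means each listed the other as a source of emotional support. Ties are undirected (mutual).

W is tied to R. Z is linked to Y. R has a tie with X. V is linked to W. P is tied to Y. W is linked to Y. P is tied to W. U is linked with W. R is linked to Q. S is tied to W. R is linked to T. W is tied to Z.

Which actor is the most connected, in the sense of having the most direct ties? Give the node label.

W

Degrees — P:2, Q:1, R:4, S:1, T:1, U:1, V:1, W:7, X:1, Y:3, Z:2.
The maximum is 7, attained only by W.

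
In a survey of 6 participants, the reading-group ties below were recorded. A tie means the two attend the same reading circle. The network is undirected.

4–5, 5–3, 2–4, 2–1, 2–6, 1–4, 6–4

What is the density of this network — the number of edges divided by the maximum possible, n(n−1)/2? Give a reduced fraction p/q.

7/15

There are 7 edges and 6 nodes, so the maximum possible is C(6,2) = 15.
Density = 7/15.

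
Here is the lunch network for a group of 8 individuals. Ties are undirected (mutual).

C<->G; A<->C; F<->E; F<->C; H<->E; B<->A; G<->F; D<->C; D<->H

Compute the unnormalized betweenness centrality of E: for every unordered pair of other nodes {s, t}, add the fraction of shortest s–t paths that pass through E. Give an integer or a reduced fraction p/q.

Pairs whose geodesics pass through E — H–G: 1/2; H–F: 1.
All other pairs contribute 0.
Summing the contributions gives betweenness(E) = 3/2.

3/2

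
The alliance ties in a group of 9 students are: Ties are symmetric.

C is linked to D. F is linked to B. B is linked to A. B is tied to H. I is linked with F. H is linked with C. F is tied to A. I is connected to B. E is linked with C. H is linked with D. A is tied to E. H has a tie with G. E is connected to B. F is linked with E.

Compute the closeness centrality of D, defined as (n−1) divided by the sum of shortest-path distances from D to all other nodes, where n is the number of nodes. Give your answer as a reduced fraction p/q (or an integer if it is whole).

8/17

Distances from D: A:3, B:2, C:1, E:2, F:3, G:2, H:1, I:3. Sum = 17.
n = 9, so closeness = 8/17.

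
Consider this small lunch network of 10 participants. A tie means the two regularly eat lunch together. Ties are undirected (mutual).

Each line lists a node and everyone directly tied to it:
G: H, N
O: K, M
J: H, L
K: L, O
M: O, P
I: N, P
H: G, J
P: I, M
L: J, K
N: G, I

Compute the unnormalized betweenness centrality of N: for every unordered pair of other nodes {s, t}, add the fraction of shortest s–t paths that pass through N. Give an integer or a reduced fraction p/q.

8

Pairs whose geodesics pass through N — I–L: 1/2; I–J: 1; I–H: 1; I–G: 1; P–J: 1/2; P–H: 1; P–G: 1; M–H: 1/2; M–G: 1; O–G: 1/2.
All other pairs contribute 0.
Summing the contributions gives betweenness(N) = 8.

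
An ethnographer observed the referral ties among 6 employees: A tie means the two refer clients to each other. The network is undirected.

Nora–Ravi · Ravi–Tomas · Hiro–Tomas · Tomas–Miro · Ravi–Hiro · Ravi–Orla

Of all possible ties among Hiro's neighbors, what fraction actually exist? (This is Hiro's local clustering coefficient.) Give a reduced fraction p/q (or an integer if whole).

1

Hiro's neighbors: Ravi and Tomas (k = 2).
Possible neighbor pairs: C(2,2) = 1. Edges among them: Ravi–Tomas → e = 1.
Clustering(Hiro) = 1/1.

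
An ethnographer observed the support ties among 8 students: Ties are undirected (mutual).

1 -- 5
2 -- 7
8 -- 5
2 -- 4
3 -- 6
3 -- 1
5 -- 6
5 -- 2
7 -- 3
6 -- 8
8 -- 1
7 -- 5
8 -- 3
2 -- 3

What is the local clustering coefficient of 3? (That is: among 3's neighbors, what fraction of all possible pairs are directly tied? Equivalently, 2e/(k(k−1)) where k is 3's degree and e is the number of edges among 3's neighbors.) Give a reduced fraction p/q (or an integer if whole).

3/10

3's neighbors: 1, 2, 6, 7, and 8 (k = 5).
Possible neighbor pairs: C(5,2) = 10. Edges among them: 1–8, 2–7, 6–8 → e = 3.
Clustering(3) = 3/10.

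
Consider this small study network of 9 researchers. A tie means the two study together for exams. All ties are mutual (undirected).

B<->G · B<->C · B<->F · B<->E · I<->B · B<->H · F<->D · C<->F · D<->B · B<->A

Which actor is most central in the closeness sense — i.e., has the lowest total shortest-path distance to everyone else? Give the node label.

Farness (sum of distances to all others) for each node — A:15, B:8, C:14, D:14, E:15, F:13, G:15, H:15, I:15.
The smallest farness is 8, for B, so B has the highest closeness.

B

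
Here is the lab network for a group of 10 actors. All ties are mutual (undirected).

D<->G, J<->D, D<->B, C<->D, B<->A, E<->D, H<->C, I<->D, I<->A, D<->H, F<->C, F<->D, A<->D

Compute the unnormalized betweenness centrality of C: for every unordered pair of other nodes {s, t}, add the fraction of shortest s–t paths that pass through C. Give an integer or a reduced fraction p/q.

Pairs whose geodesics pass through C — F–H: 1/2.
All other pairs contribute 0.
Summing the contributions gives betweenness(C) = 1/2.

1/2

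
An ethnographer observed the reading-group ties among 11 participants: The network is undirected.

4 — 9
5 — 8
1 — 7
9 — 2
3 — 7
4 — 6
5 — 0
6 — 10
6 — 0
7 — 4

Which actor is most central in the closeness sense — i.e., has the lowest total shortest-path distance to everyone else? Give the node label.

4

Farness (sum of distances to all others) for each node — 0:26, 1:34, 2:36, 3:34, 4:20, 5:33, 6:21, 7:25, 8:42, 9:27, 10:30.
The smallest farness is 20, for 4, so 4 has the highest closeness.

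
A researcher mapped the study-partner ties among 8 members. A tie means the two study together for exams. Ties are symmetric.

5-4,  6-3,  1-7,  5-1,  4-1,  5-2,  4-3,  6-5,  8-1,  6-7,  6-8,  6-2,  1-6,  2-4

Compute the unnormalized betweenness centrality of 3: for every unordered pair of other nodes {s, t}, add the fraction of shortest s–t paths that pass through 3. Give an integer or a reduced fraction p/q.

Pairs whose geodesics pass through 3 — 4–6: 1/4.
All other pairs contribute 0.
Summing the contributions gives betweenness(3) = 1/4.

1/4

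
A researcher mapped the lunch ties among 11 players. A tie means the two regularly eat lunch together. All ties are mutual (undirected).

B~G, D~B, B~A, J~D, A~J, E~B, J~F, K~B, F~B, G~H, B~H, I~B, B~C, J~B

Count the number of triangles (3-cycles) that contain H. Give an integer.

H's neighbors: B and G.
Neighbor pairs that are themselves tied: H–B–G. Each forms one triangle with H, for 1 in total.

1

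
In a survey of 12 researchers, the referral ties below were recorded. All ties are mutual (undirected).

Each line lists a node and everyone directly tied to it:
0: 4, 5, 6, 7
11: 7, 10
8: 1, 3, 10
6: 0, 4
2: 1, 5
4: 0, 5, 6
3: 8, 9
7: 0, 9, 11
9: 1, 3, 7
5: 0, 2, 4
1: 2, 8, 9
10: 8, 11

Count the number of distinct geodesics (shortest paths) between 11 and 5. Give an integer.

The shortest distance is 3, and the only length-3 path is 11–7–0–5. So there is exactly 1 shortest path.

1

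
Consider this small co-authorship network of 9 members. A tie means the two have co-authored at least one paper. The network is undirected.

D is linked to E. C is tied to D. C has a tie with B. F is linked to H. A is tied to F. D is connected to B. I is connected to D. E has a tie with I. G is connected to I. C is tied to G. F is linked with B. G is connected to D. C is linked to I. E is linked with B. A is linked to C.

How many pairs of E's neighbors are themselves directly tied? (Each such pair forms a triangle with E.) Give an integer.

E's neighbors: B, D, and I.
Neighbor pairs that are themselves tied: E–B–D; E–D–I. Each forms one triangle with E, for 2 in total.

2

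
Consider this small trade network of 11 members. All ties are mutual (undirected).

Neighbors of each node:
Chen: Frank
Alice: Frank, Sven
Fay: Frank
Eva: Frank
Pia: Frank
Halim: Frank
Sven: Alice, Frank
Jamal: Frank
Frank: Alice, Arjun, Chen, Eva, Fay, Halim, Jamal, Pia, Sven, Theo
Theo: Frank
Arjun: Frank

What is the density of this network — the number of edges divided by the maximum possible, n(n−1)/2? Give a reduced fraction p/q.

1/5

There are 11 edges and 11 nodes, so the maximum possible is C(11,2) = 55.
Density = 11/55 = 1/5.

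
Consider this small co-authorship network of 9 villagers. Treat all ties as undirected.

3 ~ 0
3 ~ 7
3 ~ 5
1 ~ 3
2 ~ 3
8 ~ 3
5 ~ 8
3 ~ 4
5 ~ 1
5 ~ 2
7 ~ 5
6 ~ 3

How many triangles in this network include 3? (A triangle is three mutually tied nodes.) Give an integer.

3's neighbors: 0, 1, 2, 4, 5, 6, 7, and 8.
Neighbor pairs that are themselves tied: 3–1–5; 3–2–5; 3–5–7; 3–5–8. Each forms one triangle with 3, for 4 in total.

4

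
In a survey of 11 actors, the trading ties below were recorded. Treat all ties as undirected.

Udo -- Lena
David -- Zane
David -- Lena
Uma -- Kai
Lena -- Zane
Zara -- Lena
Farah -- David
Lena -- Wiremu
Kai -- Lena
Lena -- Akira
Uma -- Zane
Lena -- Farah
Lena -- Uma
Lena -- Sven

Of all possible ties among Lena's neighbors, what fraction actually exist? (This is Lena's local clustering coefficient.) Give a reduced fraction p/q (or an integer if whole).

Lena's neighbors: Akira, David, Farah, Kai, Sven, Udo, Uma, Wiremu, Zane, and Zara (k = 10).
Possible neighbor pairs: C(10,2) = 45. Edges among them: David–Farah, David–Zane, Kai–Uma, Uma–Zane → e = 4.
Clustering(Lena) = 4/45.

4/45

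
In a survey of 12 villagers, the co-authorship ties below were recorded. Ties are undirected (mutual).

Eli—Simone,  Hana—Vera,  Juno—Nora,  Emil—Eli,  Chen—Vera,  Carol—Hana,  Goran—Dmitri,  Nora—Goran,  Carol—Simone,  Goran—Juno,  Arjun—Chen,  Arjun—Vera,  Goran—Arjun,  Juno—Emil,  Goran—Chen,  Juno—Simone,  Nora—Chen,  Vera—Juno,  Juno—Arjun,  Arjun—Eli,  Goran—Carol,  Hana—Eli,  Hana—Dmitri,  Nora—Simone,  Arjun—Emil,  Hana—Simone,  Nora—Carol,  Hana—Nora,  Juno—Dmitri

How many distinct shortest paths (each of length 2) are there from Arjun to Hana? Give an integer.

2

The shortest distance is 2. The length-2 paths are: Arjun–Vera–Hana; Arjun–Eli–Hana.
That gives 2 distinct shortest paths.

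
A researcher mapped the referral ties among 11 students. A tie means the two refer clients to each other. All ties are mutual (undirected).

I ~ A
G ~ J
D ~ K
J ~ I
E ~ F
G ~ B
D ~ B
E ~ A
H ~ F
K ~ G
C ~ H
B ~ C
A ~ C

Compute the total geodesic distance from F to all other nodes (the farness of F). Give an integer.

Distances from F: A:2, B:3, C:2, D:4, E:1, G:4, H:1, I:3, J:4, K:5.
Sum = 2 + 3 + 2 + 4 + 1 + 4 + 1 + 3 + 4 + 5 = 29.

29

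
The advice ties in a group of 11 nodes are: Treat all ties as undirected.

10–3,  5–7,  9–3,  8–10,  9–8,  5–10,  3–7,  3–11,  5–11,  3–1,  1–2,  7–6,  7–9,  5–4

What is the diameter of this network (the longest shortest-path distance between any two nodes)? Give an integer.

5

Eccentricity of each node (its greatest distance to any other): 1:4, 2:5, 3:3, 4:5, 5:4, 6:4, 7:3, 8:4, 9:3, 10:3, 11:3.
The maximum eccentricity is 5, realized for instance by the pair 2–4 via 2 – 1 – 3 – 7 – 5 – 4. So the diameter is 5.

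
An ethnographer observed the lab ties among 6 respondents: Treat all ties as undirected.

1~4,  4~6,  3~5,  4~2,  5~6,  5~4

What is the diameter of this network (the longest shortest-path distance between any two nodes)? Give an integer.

Eccentricity of each node (its greatest distance to any other): 1:3, 2:3, 3:3, 4:2, 5:2, 6:2.
The maximum eccentricity is 3, realized for instance by the pair 2–3 via 2 – 4 – 5 – 3. So the diameter is 3.

3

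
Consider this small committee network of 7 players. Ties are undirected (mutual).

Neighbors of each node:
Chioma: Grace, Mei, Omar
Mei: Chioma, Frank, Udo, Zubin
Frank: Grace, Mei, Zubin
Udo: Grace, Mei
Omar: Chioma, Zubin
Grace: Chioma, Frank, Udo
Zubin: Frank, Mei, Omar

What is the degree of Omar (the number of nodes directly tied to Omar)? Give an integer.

Omar is directly tied to Chioma and Zubin. That is 2 neighbors, so the degree of Omar is 2.

2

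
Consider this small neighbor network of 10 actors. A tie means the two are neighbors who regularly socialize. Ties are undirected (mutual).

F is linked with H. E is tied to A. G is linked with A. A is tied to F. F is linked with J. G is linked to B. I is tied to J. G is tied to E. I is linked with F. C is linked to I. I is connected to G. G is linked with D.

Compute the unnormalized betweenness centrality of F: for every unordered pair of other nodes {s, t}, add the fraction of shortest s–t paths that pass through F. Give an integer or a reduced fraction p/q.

Pairs whose geodesics pass through F — I–H: 1; I–A: 1/2; H–J: 1; H–E: 1; H–B: 2/2; H–G: 2/2; H–A: 1; H–D: 2/2; H–C: 1; J–E: 1/2; J–A: 1; A–C: 1/2.
All other pairs contribute 0.
Summing the contributions gives betweenness(F) = 21/2.

21/2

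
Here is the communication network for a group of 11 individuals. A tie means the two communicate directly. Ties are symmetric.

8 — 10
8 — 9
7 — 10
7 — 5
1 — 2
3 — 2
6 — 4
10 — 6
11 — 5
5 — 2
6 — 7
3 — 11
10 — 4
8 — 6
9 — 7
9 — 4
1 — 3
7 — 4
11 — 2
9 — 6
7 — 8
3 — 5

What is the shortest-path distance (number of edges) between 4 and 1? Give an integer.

4

One shortest route is 4 – 7 – 5 – 3 – 1, which uses 4 edges, and at distance 3 from 4 we only reach {2, 3, 11}, which does not include 1. So d(4,1) = 4.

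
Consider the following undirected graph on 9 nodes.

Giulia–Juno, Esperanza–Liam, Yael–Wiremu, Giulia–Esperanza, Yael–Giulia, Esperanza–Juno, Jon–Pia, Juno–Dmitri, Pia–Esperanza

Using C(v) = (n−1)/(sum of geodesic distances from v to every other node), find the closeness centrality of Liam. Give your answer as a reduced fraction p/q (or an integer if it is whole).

Distances from Liam: Dmitri:3, Esperanza:1, Giulia:2, Jon:3, Juno:2, Pia:2, Wiremu:4, Yael:3. Sum = 20.
n = 9, so closeness = 8/20 = 2/5.

2/5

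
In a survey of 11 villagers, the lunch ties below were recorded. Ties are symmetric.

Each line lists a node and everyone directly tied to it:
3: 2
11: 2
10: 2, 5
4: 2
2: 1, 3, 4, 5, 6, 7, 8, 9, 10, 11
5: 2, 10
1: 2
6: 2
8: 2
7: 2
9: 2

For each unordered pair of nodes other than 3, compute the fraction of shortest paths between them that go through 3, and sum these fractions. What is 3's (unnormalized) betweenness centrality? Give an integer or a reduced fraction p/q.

0

No shortest path between any pair of other nodes passes through 3.
Summing the contributions gives betweenness(3) = 0.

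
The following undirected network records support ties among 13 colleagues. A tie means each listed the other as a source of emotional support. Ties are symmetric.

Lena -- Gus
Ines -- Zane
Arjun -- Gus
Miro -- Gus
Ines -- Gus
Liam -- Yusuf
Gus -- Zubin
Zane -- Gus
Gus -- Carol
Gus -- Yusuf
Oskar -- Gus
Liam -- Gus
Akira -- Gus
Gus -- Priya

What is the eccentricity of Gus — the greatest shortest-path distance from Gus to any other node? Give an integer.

Distances from Gus: Akira:1, Arjun:1, Carol:1, Ines:1, Lena:1, Liam:1, Miro:1, Oskar:1, Priya:1, Yusuf:1, Zane:1, Zubin:1.
The largest is 1 (to Yusuf, Priya, Liam, Ines, Carol, Miro, Lena, Oskar, Akira, Arjun, Zubin, and Zane), so the eccentricity of Gus is 1.

1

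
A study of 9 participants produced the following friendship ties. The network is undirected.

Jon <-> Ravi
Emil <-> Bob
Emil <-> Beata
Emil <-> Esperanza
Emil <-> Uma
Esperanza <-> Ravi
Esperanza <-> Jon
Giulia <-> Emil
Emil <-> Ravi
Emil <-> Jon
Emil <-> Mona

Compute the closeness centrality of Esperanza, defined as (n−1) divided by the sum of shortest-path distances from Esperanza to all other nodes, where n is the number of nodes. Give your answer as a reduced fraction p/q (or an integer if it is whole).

Distances from Esperanza: Beata:2, Bob:2, Emil:1, Giulia:2, Jon:1, Mona:2, Ravi:1, Uma:2. Sum = 13.
n = 9, so closeness = 8/13.

8/13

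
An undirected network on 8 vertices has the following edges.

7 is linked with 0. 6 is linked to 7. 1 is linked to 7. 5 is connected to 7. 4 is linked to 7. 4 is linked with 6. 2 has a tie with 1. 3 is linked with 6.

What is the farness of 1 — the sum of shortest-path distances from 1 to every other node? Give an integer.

Distances from 1: 0:2, 2:1, 3:3, 4:2, 5:2, 6:2, 7:1.
Sum = 2 + 1 + 3 + 2 + 2 + 2 + 1 = 13.

13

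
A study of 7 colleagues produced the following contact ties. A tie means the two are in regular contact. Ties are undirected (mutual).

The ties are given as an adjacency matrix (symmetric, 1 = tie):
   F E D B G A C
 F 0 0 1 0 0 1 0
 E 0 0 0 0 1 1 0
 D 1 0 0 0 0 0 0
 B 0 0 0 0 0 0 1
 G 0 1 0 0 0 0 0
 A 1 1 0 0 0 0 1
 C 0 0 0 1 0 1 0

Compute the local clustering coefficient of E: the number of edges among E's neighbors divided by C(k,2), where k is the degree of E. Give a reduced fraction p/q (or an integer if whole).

0

E's neighbors: A and G (k = 2).
Possible neighbor pairs: C(2,2) = 1. Edges among them: none → e = 0.
Clustering(E) = 0/1.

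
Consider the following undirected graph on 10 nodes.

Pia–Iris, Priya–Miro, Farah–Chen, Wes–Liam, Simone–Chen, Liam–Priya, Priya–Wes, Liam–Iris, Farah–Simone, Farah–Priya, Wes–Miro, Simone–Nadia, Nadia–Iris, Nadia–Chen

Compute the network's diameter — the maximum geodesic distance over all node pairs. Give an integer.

Eccentricity of each node (its greatest distance to any other): Chen:3, Farah:4, Iris:3, Liam:3, Miro:4, Nadia:4, Pia:4, Priya:3, Simone:3, Wes:3.
The maximum eccentricity is 4, realized for instance by the pair Miro–Nadia via Miro – Wes – Liam – Iris – Nadia. So the diameter is 4.

4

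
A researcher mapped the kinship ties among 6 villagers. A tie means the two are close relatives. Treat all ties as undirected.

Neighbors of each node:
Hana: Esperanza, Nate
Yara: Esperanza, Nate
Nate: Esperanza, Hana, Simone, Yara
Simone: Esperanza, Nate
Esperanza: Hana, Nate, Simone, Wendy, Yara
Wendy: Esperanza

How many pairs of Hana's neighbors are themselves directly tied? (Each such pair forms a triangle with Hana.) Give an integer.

Hana's neighbors: Esperanza and Nate.
Neighbor pairs that are themselves tied: Hana–Esperanza–Nate. Each forms one triangle with Hana, for 1 in total.

1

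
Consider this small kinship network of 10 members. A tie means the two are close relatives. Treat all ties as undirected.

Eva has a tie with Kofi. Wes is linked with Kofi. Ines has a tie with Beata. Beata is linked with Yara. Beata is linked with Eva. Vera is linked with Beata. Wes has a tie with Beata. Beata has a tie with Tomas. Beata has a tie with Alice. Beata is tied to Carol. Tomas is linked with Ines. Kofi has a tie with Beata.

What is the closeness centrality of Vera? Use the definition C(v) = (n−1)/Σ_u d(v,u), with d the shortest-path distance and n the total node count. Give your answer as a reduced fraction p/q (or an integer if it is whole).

Distances from Vera: Alice:2, Beata:1, Carol:2, Eva:2, Ines:2, Kofi:2, Tomas:2, Wes:2, Yara:2. Sum = 17.
n = 10, so closeness = 9/17.

9/17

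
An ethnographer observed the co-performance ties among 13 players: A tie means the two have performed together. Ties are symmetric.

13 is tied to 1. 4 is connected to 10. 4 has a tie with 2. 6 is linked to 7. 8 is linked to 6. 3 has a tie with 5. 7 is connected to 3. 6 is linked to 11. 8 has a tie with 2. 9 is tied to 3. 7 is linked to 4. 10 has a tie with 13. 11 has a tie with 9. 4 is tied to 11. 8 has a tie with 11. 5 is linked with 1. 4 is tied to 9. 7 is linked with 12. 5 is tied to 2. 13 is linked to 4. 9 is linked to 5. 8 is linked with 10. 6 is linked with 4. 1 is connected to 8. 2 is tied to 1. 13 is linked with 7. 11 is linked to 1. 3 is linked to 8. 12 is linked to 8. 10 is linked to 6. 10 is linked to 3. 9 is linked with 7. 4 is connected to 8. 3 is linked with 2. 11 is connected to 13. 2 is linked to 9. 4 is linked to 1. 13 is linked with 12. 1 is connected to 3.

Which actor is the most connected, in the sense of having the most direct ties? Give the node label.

4

Degrees — 1:7, 2:6, 3:7, 4:9, 5:4, 6:5, 7:6, 8:8, 9:6, 10:5, 11:6, 12:3, 13:6.
The maximum is 9, attained only by 4.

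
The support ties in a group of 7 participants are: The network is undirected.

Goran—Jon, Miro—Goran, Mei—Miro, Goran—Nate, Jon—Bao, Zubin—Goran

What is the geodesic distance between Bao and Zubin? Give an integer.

3

One shortest route is Bao – Jon – Goran – Zubin, which uses 3 edges, and at distance 2 from Bao we only reach {Goran}, which does not include Zubin. So d(Bao,Zubin) = 3.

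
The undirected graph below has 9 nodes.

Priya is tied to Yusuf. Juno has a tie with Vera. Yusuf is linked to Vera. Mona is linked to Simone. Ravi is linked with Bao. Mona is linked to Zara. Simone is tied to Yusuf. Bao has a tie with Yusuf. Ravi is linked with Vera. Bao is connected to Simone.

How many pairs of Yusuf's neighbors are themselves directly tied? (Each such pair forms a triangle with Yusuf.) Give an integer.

1

Yusuf's neighbors: Bao, Priya, Simone, and Vera.
Neighbor pairs that are themselves tied: Yusuf–Bao–Simone. Each forms one triangle with Yusuf, for 1 in total.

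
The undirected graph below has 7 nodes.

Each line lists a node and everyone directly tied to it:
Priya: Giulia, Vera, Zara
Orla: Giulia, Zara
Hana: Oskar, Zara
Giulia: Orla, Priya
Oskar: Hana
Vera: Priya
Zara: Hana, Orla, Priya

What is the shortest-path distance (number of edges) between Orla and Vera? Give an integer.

3

One shortest route is Orla – Zara – Priya – Vera, which uses 3 edges, and at distance 2 from Orla we only reach {Hana, Priya}, which does not include Vera. So d(Orla,Vera) = 3.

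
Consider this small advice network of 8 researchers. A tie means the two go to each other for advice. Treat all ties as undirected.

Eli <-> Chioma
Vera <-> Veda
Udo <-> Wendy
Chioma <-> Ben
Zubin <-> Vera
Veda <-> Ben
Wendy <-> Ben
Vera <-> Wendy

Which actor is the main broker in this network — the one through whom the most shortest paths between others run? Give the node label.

Ben

Unnormalized betweenness of each node: Ben:11, Chioma:6, Eli:0, Udo:0, Veda:3, Vera:7, Wendy:9, Zubin:0.
Ben has the largest value, 11, making it the main broker — the node through which the most shortest paths run.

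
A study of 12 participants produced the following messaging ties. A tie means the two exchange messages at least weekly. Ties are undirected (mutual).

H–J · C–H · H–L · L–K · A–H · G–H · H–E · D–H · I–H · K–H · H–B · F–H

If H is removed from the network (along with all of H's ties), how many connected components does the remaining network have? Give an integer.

Without H, the remaining ties split the others into: {K, L}; {D}; {F}; {J}; {I}; {C}; {G}; {E}; {B}; {A}.
That's 10 separate components.

10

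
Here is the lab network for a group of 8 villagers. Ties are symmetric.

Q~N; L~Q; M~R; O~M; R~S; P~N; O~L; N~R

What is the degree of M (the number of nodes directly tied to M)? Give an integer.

M is directly tied to O and R. That is 2 neighbors, so the degree of M is 2.

2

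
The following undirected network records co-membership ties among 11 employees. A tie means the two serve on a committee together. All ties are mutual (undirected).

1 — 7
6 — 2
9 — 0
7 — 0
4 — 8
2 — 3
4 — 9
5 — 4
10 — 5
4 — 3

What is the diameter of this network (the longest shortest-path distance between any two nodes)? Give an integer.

7

Eccentricity of each node (its greatest distance to any other): 0:5, 1:7, 2:6, 3:5, 4:4, 5:5, 6:7, 7:6, 8:5, 9:4, 10:6.
The maximum eccentricity is 7, realized for instance by the pair 1–6 via 1 – 7 – 0 – 9 – 4 – 3 – 2 – 6. So the diameter is 7.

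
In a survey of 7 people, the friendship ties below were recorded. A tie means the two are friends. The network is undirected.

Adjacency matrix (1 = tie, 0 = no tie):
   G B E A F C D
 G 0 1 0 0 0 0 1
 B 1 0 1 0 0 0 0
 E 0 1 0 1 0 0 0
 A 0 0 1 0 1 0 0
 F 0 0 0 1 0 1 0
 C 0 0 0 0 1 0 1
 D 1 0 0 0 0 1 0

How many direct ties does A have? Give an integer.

2

A is directly tied to E and F. That is 2 neighbors, so the degree of A is 2.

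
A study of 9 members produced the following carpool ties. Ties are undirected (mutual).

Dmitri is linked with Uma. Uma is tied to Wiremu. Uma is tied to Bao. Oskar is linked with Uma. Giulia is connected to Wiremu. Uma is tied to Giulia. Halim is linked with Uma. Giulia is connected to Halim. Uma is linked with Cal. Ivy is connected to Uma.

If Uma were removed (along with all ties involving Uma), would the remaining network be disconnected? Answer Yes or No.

Yes

Removing Uma leaves {Giulia, Halim, and Wiremu} with no path to {Ivy}, so the network splits into 6 components. Uma is a cut vertex.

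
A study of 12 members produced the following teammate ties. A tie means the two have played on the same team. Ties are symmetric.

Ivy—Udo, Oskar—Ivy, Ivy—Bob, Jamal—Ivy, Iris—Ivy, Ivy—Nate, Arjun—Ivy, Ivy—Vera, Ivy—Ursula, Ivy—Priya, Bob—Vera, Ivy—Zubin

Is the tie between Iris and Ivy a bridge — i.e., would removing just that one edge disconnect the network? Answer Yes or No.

Without the Iris–Ivy edge there is no alternate route between Iris and Ivy, so the network disconnects. It is a bridge.

Yes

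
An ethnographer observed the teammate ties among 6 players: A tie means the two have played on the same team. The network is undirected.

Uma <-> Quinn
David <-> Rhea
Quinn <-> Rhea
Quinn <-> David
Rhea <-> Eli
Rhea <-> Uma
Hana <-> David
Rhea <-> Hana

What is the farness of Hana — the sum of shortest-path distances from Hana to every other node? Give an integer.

Distances from Hana: David:1, Eli:2, Quinn:2, Rhea:1, Uma:2.
Sum = 1 + 2 + 2 + 1 + 2 = 8.

8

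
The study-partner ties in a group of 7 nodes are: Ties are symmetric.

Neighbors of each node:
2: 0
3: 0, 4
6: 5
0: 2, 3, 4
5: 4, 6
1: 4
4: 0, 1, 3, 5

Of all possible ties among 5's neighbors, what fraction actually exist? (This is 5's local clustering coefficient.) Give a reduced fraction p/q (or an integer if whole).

0

5's neighbors: 4 and 6 (k = 2).
Possible neighbor pairs: C(2,2) = 1. Edges among them: none → e = 0.
Clustering(5) = 0/1.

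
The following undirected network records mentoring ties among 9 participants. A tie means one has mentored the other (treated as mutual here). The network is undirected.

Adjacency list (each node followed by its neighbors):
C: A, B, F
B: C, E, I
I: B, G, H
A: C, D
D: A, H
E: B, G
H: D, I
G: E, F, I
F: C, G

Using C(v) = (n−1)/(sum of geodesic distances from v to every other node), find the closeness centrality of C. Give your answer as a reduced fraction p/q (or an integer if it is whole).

Distances from C: A:1, B:1, D:2, E:2, F:1, G:2, H:3, I:2. Sum = 14.
n = 9, so closeness = 8/14 = 4/7.

4/7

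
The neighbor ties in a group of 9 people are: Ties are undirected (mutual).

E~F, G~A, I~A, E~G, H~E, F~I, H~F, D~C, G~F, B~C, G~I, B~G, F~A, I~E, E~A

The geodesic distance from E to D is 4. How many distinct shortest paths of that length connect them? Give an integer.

1

The shortest distance is 4, and the only length-4 path is E–G–B–C–D. So there is exactly 1 shortest path.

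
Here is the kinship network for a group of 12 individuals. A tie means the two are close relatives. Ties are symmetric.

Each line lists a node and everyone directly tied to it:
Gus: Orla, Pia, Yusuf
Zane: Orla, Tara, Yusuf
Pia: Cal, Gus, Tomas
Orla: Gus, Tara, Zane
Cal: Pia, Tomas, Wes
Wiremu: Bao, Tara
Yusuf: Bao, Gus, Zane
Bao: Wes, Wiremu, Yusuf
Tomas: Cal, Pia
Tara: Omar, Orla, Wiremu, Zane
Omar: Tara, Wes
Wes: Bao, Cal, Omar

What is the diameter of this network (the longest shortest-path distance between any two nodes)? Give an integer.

4

Eccentricity of each node (its greatest distance to any other): Bao:3, Cal:4, Gus:3, Omar:3, Orla:3, Pia:4, Tara:4, Tomas:4, Wes:3, Wiremu:4, Yusuf:3, Zane:4.
The maximum eccentricity is 4, realized for instance by the pair Cal–Zane via Cal – Wes – Bao – Yusuf – Zane. So the diameter is 4.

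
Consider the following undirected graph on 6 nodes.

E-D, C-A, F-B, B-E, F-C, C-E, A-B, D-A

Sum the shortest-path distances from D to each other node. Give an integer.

9

Distances from D: A:1, B:2, C:2, E:1, F:3.
Sum = 1 + 2 + 2 + 1 + 3 = 9.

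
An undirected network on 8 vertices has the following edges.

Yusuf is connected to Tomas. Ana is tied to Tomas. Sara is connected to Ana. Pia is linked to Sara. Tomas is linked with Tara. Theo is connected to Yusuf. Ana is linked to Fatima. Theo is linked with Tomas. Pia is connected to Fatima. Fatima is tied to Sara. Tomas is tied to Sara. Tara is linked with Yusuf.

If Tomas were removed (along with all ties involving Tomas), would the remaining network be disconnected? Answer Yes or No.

Removing Tomas leaves {Tara, Theo, and Yusuf} with no path to {Ana, Fatima, Pia, and Sara}, so the network splits into 2 components. Tomas is a cut vertex.

Yes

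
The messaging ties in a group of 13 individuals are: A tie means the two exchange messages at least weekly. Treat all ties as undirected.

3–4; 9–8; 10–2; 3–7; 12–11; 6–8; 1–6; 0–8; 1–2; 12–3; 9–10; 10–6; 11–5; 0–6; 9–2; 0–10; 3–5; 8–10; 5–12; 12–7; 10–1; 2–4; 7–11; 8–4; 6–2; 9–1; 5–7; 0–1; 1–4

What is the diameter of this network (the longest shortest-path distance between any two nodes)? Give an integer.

Eccentricity of each node (its greatest distance to any other): 0:5, 1:4, 2:4, 3:3, 4:3, 5:4, 6:5, 7:4, 8:4, 9:5, 10:5, 11:5, 12:4.
The maximum eccentricity is 5, realized for instance by the pair 11–10 via 11 – 5 – 3 – 4 – 2 – 10. So the diameter is 5.

5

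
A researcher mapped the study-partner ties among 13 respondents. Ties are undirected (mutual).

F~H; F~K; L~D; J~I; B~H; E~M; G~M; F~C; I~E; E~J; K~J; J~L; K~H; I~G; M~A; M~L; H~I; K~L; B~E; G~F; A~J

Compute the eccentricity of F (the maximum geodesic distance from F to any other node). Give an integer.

Distances from F: A:3, B:2, C:1, D:3, E:3, G:1, H:1, I:2, J:2, K:1, L:2, M:2.
The largest is 3 (to E, A, and D), so the eccentricity of F is 3.

3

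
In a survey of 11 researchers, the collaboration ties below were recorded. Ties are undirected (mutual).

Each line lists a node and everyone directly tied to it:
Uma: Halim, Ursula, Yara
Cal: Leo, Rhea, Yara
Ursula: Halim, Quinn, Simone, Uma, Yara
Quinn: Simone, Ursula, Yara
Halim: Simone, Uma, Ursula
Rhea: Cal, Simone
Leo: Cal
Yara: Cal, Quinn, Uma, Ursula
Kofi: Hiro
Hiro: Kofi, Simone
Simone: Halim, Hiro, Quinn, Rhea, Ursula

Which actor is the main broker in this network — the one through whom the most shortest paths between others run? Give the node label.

Simone

Unnormalized betweenness of each node: Cal:31/3, Halim:11/6, Hiro:9, Kofi:0, Leo:0, Quinn:3/2, Rhea:20/3, Simone:125/6, Uma:7/6, Ursula:11/2, Yara:49/6.
Simone has the largest value, 125/6, making it the main broker — the node through which the most shortest paths run.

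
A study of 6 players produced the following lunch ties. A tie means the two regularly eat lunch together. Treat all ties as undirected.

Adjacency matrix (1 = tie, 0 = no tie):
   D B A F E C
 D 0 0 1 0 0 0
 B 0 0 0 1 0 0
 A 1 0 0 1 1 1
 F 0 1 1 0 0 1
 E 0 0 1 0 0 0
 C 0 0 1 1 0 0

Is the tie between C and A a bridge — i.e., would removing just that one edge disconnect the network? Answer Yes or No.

No

Even without that edge, C still reaches A via C – F – A, so the network stays connected. Not a bridge.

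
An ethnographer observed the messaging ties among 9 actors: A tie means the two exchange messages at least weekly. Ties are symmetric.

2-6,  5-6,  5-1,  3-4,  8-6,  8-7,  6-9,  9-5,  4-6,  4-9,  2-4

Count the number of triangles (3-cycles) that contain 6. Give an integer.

6's neighbors: 2, 4, 5, 8, and 9.
Neighbor pairs that are themselves tied: 6–2–4; 6–4–9; 6–5–9. Each forms one triangle with 6, for 3 in total.

3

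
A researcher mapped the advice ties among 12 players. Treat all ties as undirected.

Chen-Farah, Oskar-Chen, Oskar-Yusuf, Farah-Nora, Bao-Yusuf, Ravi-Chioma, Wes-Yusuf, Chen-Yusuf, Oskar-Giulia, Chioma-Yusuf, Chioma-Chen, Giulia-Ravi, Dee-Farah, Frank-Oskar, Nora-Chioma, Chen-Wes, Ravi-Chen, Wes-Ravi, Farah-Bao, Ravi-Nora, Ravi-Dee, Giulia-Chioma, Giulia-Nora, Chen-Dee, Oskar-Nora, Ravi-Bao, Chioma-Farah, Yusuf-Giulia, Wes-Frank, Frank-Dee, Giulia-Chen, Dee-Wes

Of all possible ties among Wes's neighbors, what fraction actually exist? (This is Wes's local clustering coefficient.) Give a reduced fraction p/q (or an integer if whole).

Wes's neighbors: Chen, Dee, Frank, Ravi, and Yusuf (k = 5).
Possible neighbor pairs: C(5,2) = 10. Edges among them: Chen–Dee, Chen–Ravi, Chen–Yusuf, Dee–Frank, Dee–Ravi → e = 5.
Clustering(Wes) = 5/10 = 1/2.

1/2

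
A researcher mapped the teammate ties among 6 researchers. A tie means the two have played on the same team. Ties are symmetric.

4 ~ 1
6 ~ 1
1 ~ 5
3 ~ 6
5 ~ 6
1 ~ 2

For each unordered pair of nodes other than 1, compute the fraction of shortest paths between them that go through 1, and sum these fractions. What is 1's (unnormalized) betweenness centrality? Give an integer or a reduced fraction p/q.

Pairs whose geodesics pass through 1 — 5–2: 1; 5–4: 1; 2–6: 1; 2–4: 1; 2–3: 1; 6–4: 1; 4–3: 1.
All other pairs contribute 0.
Summing the contributions gives betweenness(1) = 7.

7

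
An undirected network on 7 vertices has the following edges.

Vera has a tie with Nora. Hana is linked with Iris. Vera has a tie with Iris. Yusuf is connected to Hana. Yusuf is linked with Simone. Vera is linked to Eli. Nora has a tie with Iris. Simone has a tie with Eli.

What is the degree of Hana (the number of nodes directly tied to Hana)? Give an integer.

Hana is directly tied to Iris and Yusuf. That is 2 neighbors, so the degree of Hana is 2.

2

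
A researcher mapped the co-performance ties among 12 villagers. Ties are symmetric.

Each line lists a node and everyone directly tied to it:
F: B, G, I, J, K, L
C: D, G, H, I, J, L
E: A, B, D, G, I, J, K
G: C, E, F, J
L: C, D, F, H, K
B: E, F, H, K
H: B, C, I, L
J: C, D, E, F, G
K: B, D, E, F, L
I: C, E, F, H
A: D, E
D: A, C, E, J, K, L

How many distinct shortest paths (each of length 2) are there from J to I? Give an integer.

3

The shortest distance is 2. The length-2 paths are: J–C–I; J–F–I; J–E–I.
That gives 3 distinct shortest paths.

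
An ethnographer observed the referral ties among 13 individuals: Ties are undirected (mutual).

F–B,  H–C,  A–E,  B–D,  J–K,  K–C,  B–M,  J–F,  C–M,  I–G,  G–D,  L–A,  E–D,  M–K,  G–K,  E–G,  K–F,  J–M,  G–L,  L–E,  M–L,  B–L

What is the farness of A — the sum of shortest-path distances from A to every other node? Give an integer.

29

Distances from A: B:2, C:3, D:2, E:1, F:3, G:2, H:4, I:3, J:3, K:3, L:1, M:2.
Sum = 2 + 3 + 2 + 1 + 3 + 2 + 4 + 3 + 3 + 3 + 1 + 2 = 29.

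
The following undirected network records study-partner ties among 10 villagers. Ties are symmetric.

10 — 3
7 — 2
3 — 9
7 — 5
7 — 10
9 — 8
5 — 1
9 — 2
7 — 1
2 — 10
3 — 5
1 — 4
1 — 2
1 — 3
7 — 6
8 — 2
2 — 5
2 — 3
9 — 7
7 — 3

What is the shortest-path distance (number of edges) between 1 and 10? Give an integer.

2

One shortest route is 1 – 7 – 10, which uses 2 edges, and 1 and 10 are not directly tied, so nothing shorter exists. So d(1,10) = 2.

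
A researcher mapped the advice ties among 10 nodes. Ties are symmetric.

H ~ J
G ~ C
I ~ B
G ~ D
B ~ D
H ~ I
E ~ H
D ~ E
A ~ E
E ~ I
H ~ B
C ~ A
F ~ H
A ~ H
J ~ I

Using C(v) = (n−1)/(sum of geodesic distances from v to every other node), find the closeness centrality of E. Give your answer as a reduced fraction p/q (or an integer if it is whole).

Distances from E: A:1, B:2, C:2, D:1, F:2, G:2, H:1, I:1, J:2. Sum = 14.
n = 10, so closeness = 9/14.

9/14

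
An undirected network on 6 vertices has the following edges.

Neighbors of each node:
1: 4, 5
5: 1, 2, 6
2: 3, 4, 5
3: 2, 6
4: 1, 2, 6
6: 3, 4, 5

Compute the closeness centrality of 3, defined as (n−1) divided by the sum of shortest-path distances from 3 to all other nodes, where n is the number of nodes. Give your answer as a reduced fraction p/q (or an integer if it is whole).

5/9

Distances from 3: 1:3, 2:1, 4:2, 5:2, 6:1. Sum = 9.
n = 6, so closeness = 5/9.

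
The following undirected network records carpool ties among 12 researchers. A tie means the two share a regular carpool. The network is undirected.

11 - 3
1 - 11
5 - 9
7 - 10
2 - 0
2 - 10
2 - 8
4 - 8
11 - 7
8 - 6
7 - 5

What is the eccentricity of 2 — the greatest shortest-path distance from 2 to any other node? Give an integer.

4

Distances from 2: 0:1, 1:4, 3:4, 4:2, 5:3, 6:2, 7:2, 8:1, 9:4, 10:1, 11:3.
The largest is 4 (to 9, 1, and 3), so the eccentricity of 2 is 4.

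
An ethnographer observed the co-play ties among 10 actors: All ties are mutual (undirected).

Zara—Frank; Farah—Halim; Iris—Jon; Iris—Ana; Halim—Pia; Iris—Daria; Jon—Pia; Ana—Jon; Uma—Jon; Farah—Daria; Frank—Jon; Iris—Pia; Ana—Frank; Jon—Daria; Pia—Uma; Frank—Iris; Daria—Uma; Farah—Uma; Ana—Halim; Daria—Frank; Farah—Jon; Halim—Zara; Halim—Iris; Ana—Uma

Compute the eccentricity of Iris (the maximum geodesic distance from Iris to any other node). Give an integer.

Distances from Iris: Ana:1, Daria:1, Farah:2, Frank:1, Halim:1, Jon:1, Pia:1, Uma:2, Zara:2.
The largest is 2 (to Uma, Zara, and Farah), so the eccentricity of Iris is 2.

2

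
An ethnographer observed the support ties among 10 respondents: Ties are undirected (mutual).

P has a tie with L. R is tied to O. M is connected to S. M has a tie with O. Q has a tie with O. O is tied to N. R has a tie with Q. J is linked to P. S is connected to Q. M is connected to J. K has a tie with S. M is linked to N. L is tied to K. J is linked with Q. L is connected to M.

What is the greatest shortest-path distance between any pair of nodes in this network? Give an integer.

3

Eccentricity of each node (its greatest distance to any other): J:3, K:3, L:3, M:2, N:3, O:3, P:3, Q:3, R:3, S:3.
The maximum eccentricity is 3, realized for instance by the pair P–N via P – J – M – N. So the diameter is 3.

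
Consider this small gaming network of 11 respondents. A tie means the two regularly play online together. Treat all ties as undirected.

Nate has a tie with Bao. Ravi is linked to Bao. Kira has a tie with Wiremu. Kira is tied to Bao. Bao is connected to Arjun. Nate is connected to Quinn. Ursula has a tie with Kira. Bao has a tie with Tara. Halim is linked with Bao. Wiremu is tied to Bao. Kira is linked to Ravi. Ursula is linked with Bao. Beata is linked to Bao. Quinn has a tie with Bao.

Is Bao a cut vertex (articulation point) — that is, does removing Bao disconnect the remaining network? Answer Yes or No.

Yes

Removing Bao leaves {Halim} with no path to {Beata}, so the network splits into 6 components. Bao is a cut vertex.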